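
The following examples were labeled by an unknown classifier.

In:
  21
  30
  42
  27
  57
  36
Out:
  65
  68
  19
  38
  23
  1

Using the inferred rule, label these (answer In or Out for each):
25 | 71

Out, Out

All 'In' examples share one property — multiple of 3 — and every 'Out' example lacks it.
25: 25 = 3·8 + 1 — does not fit, so Out.
71: 71 = 3·23 + 2 — does not fit, so Out.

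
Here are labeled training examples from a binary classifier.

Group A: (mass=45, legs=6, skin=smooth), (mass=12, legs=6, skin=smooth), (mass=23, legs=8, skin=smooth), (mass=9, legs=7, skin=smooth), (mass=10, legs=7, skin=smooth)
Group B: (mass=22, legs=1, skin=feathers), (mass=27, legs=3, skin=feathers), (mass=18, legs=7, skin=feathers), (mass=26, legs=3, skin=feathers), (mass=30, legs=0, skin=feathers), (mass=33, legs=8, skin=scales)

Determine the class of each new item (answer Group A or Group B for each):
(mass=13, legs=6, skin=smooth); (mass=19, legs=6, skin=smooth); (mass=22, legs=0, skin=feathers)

Group A, Group A, Group B

A rule that fits every label: skin is smooth — true of each 'Group A' example, false of each 'Group B' one.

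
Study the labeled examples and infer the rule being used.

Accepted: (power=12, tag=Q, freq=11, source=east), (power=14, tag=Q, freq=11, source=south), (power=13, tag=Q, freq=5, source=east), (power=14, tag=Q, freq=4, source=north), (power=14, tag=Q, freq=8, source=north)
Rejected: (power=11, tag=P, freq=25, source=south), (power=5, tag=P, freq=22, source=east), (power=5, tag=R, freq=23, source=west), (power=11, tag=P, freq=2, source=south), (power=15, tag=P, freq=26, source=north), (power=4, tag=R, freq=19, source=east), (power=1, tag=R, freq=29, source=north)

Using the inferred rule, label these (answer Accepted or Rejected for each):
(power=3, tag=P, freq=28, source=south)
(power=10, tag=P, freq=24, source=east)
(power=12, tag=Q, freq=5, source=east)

Comparing the two groups points to one rule — tag is Q.
(power=3, tag=P, freq=28, source=south) → tag is P → Rejected.
(power=10, tag=P, freq=24, source=east) → tag is P → Rejected.
(power=12, tag=Q, freq=5, source=east) → tag is Q → Accepted.

Rejected, Rejected, Accepted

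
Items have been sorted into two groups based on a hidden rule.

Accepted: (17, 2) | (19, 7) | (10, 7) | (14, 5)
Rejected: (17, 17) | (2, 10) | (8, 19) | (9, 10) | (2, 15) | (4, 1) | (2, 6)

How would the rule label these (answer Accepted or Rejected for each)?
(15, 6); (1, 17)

Accepted, Rejected

The pattern is that an item is 'Accepted' exactly when: first > second AND sum ≥ 8.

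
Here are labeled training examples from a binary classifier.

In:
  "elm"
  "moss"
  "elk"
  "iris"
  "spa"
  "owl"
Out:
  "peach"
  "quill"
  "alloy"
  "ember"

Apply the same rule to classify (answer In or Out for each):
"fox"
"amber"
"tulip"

The distinguishing property — length ≤ 4 — holds for all the 'In' cases and none of the 'Out' cases.
"fox" → length 3 → In. "amber" → length 5 → Out. "tulip" → length 5 → Out.

In, Out, Out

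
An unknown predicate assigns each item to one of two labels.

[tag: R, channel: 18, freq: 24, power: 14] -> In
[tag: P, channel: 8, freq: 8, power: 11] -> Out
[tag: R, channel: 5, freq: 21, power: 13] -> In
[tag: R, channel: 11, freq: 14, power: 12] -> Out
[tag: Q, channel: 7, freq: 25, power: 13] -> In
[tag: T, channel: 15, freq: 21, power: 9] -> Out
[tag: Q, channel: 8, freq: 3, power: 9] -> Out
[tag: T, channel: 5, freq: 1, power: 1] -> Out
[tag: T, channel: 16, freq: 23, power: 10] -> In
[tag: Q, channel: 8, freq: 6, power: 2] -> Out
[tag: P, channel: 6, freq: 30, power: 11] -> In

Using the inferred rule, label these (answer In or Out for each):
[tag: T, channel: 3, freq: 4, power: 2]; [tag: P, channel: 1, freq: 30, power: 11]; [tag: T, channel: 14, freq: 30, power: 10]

Out, In, In

'In' ⟺ freq ≥ 21 AND power ≥ 10.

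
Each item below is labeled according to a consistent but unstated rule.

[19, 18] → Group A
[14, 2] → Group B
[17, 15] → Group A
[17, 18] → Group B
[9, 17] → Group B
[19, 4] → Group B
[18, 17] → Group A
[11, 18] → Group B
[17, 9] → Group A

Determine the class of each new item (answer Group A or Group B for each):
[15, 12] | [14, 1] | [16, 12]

The distinguishing property — first > second AND sum ≥ 26 — holds for all the 'Group A' cases and none of the 'Group B' cases.
[15, 12]: 15 > 12, 15+12 = 27, fits → Group A. [14, 1]: 14 > 1, 14+1 = 15, does not fit → Group B. [16, 12]: 16 > 12, 16+12 = 28, fits → Group A.

Group A, Group B, Group A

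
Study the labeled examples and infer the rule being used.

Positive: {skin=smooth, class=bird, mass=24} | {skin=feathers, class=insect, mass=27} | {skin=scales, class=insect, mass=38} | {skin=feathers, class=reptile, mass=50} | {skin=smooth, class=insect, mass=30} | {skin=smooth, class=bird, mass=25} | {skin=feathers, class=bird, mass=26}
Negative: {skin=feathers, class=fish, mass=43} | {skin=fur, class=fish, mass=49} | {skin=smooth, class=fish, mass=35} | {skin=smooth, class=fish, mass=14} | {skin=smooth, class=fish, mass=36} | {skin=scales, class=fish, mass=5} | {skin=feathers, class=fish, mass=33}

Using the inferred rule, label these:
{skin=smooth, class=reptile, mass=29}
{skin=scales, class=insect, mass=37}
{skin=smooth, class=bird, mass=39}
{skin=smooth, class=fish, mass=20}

Positive, Positive, Positive, Negative

Comparing the two groups points to one rule — class is not fish.
{skin=smooth, class=reptile, mass=29}: class is reptile, checks out → Positive.
{skin=scales, class=insect, mass=37}: class is insect, checks out → Positive.
{skin=smooth, class=bird, mass=39}: class is bird, checks out → Positive.
{skin=smooth, class=fish, mass=20}: class is fish, doesn't match → Negative.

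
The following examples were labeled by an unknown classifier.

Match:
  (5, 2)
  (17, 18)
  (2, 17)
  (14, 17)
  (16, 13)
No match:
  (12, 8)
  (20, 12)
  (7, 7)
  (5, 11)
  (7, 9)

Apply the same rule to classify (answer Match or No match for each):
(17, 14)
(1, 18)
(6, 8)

Match, Match, No match

The common property of the 'Match' items is: sum is odd. No 'No match' item has it.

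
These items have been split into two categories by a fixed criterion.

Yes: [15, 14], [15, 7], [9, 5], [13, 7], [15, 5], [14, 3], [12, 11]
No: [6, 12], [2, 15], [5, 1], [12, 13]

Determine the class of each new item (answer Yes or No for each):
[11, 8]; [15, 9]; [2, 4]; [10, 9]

Yes, Yes, No, Yes

'Yes' ⟺ first > second AND sum ≥ 14.
[11, 8] — 11 > 8, 11+8 = 19, hence Yes. [15, 9] — 15 > 9, 15+9 = 24, hence Yes. [2, 4] — 2 < 4, 2+4 = 6, hence No. [10, 9] — 10 > 9, 10+9 = 19, hence Yes.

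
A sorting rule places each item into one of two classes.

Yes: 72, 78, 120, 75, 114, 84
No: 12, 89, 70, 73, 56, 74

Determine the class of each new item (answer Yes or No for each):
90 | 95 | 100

'Yes' ⟺ multiple of 3 AND at least 56.
90: 90 = 3·30, 90 ≥ 56 — fits, so Yes. 95: 95 = 3·31 + 2, 95 ≥ 56 — fails this test, so No. 100: 100 = 3·33 + 1, 100 ≥ 56 — fails this test, so No.

Yes, No, No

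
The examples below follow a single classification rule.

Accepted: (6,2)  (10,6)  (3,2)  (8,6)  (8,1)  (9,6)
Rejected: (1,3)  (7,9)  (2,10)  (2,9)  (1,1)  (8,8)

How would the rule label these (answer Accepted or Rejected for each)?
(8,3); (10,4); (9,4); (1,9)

Comparing the two groups points to one rule — first > second.
(8,3): 8 > 3 — checks out, so Accepted. (10,4): 10 > 4 — checks out, so Accepted. (9,4): 9 > 4 — checks out, so Accepted. (1,9): 1 < 9 — lacks this property, so Rejected.

Accepted, Accepted, Accepted, Rejected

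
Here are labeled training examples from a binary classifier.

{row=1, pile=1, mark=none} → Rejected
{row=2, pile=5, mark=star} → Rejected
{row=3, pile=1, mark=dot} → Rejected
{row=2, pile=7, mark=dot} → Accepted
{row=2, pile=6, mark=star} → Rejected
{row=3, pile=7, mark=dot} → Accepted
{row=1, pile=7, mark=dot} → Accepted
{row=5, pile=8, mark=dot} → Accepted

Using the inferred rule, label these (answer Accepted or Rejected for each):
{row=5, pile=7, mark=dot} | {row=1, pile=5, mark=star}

One predicate separates the groups cleanly: pile ≥ 7.
Accepted: {row=5, pile=7, mark=dot}, since pile = 7. Rejected: {row=1, pile=5, mark=star}, since pile = 5.

Accepted, Rejected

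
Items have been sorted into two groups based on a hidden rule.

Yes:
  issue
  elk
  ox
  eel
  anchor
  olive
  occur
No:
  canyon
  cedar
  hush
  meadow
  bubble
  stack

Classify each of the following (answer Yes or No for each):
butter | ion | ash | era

One predicate separates the groups cleanly: starts with a vowel.

No, Yes, Yes, Yes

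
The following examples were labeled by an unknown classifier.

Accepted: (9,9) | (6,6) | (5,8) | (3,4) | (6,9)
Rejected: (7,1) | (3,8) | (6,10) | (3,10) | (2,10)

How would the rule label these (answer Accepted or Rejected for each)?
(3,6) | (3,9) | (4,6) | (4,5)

Accepted, Rejected, Accepted, Accepted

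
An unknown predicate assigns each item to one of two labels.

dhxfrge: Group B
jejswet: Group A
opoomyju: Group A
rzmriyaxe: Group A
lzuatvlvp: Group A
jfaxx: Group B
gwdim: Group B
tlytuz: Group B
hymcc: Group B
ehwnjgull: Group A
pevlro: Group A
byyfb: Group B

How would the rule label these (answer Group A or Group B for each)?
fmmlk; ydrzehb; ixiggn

Group B, Group B, Group A

The common property of the 'Group A' items is: has ≥ 2 vowels. No 'Group B' item has it.
Group B: fmmlk, since 0 vowels.
Group B: ydrzehb, since 1 vowel.
Group A: ixiggn, since 2 vowels.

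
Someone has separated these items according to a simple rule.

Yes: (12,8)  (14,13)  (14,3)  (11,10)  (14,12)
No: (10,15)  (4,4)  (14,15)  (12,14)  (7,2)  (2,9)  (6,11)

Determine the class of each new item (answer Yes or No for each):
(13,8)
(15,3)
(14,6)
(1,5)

Rule: first > second AND sum ≥ 11. This holds for each 'Yes' example and fails for each 'No' one.
(13,8): Yes (13 > 8, 13+8 = 21). (15,3): Yes (15 > 3, 15+3 = 18). (14,6): Yes (14 > 6, 14+6 = 20). (1,5): No (1 < 5, 1+5 = 6).

Yes, Yes, Yes, No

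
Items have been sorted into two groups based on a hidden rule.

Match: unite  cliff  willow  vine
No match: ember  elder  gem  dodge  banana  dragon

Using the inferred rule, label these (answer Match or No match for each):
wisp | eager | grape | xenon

Match, No match, No match, No match

All 'Match' examples share one property — contains 'i' — and every 'No match' example lacks it.
wisp — has 'i', hence Match.
eager — no 'i', hence No match.
grape — no 'i', hence No match.
xenon — no 'i', hence No match.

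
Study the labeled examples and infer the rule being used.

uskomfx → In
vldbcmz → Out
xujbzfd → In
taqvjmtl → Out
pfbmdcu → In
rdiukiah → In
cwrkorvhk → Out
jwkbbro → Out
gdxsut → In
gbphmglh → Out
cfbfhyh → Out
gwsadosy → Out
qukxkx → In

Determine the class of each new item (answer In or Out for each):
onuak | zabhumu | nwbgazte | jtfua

In, In, Out, In

One predicate separates the groups cleanly: contains 'u'.
onuak: has 'u', meets the rule → In.
zabhumu: has 'u', meets the rule → In.
nwbgazte: no 'u', doesn't qualify → Out.
jtfua: has 'u', meets the rule → In.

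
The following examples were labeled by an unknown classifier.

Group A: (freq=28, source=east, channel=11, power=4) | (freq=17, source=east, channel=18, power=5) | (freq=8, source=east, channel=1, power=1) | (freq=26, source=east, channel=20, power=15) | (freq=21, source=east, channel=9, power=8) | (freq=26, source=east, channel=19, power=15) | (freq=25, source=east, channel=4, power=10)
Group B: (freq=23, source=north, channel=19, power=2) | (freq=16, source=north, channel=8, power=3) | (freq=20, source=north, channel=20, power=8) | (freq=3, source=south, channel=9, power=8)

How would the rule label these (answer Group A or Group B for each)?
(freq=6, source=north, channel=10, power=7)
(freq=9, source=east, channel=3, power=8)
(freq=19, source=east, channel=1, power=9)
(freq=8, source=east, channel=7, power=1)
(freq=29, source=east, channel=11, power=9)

Group B, Group A, Group A, Group A, Group A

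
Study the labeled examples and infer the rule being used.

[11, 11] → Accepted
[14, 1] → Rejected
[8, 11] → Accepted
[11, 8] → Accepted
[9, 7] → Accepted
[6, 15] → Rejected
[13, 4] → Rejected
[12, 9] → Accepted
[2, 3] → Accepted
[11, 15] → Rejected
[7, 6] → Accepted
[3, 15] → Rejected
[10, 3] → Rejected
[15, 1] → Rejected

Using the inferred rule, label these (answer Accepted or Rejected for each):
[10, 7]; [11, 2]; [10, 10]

Accepted, Rejected, Accepted

'Accepted' ⟺ |first − second| ≤ 3.
Accepted: [10, 7], since |10−7| = 3.
Rejected: [11, 2], since |11−2| = 9.
Accepted: [10, 10], since |10−10| = 0.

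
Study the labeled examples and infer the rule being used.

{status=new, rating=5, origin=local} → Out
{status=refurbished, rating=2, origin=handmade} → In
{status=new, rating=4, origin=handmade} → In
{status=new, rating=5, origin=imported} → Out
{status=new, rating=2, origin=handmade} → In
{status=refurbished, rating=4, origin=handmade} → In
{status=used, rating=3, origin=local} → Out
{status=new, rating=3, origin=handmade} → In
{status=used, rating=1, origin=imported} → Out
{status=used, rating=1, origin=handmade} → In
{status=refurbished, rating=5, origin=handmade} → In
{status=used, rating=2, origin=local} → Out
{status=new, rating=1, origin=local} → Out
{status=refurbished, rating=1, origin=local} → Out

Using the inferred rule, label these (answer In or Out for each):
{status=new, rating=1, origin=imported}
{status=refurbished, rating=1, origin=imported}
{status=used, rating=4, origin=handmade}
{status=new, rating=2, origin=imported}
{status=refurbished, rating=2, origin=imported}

Out, Out, In, Out, Out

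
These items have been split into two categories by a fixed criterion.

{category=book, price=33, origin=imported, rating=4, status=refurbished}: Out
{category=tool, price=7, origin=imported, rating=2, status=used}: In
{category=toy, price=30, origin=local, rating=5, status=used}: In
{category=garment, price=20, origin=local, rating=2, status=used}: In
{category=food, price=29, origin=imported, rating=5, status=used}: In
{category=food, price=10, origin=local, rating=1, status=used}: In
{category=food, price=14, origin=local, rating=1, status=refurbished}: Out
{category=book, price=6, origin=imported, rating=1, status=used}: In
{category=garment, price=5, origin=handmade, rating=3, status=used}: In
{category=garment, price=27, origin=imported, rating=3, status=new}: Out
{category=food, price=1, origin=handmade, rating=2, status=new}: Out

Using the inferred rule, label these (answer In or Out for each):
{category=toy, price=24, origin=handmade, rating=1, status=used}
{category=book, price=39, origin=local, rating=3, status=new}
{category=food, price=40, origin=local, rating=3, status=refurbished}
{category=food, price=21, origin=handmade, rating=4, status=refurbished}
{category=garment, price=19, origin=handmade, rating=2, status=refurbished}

In, Out, Out, Out, Out

Every 'In' example satisfies: status is used. None of the 'Out' examples do.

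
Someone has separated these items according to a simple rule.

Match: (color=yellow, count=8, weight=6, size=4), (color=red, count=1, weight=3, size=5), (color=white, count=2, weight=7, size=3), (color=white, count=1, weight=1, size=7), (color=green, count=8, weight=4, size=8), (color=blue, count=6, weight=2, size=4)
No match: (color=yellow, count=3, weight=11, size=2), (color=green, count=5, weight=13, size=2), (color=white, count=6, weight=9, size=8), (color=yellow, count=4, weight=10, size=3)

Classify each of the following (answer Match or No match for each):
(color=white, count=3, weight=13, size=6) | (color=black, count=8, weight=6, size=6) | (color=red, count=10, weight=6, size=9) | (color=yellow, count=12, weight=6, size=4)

A rule that fits every label: weight ≤ 7 — true of each 'Match' example, false of each 'No match' one.
(color=white, count=3, weight=13, size=6): No match (weight = 13).
(color=black, count=8, weight=6, size=6): Match (weight = 6).
(color=red, count=10, weight=6, size=9): Match (weight = 6).
(color=yellow, count=12, weight=6, size=4): Match (weight = 6).

No match, Match, Match, Match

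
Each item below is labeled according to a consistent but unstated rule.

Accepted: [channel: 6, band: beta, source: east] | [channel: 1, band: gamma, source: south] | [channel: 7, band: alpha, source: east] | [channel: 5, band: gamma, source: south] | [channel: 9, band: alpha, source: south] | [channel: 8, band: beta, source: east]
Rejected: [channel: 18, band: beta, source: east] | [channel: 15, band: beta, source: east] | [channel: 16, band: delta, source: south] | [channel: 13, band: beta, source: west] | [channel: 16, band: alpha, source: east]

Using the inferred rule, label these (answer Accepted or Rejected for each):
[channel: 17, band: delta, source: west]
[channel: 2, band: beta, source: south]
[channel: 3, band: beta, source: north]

A rule that fits every label: channel ≤ 9 — true of each 'Accepted' example, false of each 'Rejected' one.
[channel: 17, band: delta, source: west] — channel = 17, hence Rejected. [channel: 2, band: beta, source: south] — channel = 2, hence Accepted. [channel: 3, band: beta, source: north] — channel = 3, hence Accepted.

Rejected, Accepted, Accepted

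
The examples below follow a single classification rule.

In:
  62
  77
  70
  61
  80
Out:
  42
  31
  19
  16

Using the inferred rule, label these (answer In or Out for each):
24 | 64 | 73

Out, In, In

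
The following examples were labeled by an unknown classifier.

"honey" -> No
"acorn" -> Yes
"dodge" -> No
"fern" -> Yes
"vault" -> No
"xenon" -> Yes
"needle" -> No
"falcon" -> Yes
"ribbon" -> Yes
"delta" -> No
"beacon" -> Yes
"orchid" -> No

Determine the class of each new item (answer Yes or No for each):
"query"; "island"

No, No

One predicate separates the groups cleanly: ends with 'n'.
No: "query", since ends with 'y'.
No: "island", since ends with 'd'.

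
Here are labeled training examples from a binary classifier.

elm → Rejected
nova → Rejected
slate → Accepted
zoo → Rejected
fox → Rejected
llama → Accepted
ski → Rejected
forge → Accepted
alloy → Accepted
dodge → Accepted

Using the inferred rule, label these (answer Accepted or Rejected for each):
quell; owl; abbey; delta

The classifier is using: length 5.
Accepted: quell, since length 5. Rejected: owl, since length 3. Accepted: abbey, since length 5. Accepted: delta, since length 5.

Accepted, Rejected, Accepted, Accepted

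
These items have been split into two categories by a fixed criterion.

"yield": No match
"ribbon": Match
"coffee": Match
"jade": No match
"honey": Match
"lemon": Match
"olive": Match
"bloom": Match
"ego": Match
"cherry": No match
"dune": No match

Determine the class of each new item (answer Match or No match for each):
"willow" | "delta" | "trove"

Match, No match, Match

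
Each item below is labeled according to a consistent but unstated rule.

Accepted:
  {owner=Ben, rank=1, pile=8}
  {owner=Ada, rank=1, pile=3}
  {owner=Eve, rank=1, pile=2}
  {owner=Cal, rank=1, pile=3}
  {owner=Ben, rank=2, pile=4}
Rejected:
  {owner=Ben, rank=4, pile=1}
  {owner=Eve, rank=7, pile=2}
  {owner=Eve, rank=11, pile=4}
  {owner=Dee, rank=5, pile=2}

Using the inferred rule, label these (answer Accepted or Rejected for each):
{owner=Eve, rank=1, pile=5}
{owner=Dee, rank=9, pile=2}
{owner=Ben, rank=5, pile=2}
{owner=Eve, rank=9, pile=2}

Accepted, Rejected, Rejected, Rejected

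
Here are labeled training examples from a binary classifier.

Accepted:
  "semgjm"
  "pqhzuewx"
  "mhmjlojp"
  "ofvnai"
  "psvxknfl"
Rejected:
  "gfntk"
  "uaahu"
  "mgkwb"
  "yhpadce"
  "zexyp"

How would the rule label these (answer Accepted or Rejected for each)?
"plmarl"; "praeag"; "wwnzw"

The pattern is that an item is 'Accepted' exactly when: even length.

Accepted, Accepted, Rejected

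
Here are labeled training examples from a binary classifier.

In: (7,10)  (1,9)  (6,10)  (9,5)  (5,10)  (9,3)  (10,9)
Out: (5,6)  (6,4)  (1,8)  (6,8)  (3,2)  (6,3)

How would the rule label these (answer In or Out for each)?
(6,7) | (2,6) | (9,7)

Out, Out, In

'In' ⟺ max ≥ 9.
(6,7) — max 7, hence Out. (2,6) — max 6, hence Out. (9,7) — max 9, hence In.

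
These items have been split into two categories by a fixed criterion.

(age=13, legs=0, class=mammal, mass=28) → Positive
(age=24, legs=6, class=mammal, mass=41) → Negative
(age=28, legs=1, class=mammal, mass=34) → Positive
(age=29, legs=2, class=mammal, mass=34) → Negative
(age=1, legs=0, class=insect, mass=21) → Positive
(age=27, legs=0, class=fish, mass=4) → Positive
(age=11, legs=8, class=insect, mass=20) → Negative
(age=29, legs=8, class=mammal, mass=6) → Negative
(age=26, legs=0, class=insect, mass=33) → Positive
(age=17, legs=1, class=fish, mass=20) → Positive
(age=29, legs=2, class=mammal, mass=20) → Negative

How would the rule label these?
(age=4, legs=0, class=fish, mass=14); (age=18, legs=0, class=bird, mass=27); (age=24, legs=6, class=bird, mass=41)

Positive, Positive, Negative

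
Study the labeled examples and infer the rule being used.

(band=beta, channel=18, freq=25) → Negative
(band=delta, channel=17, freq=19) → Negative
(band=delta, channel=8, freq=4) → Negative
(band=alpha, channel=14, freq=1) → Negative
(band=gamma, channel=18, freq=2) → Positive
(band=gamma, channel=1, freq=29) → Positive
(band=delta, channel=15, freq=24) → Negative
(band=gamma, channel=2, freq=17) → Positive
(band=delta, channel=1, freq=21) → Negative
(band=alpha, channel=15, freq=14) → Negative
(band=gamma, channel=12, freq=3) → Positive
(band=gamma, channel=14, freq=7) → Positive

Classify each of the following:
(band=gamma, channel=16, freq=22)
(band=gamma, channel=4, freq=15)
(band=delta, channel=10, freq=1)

'Positive' ⟺ band is gamma.
(band=gamma, channel=16, freq=22): Positive (band is gamma). (band=gamma, channel=4, freq=15): Positive (band is gamma). (band=delta, channel=10, freq=1): Negative (band is delta).

Positive, Positive, Negative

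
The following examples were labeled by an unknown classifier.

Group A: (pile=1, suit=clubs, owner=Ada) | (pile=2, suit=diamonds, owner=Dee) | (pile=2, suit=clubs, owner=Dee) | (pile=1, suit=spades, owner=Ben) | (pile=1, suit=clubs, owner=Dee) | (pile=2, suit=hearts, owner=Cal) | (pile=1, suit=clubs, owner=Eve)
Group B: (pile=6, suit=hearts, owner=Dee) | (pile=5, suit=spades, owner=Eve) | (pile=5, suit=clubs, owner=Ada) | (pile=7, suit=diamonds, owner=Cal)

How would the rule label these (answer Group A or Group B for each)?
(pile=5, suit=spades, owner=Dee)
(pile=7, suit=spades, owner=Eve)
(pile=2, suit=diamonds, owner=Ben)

A rule that fits every label: pile ≤ 2 — true of each 'Group A' example, false of each 'Group B' one.
Group B: (pile=5, suit=spades, owner=Dee), since pile = 5. Group B: (pile=7, suit=spades, owner=Eve), since pile = 7. Group A: (pile=2, suit=diamonds, owner=Ben), since pile = 2.

Group B, Group B, Group A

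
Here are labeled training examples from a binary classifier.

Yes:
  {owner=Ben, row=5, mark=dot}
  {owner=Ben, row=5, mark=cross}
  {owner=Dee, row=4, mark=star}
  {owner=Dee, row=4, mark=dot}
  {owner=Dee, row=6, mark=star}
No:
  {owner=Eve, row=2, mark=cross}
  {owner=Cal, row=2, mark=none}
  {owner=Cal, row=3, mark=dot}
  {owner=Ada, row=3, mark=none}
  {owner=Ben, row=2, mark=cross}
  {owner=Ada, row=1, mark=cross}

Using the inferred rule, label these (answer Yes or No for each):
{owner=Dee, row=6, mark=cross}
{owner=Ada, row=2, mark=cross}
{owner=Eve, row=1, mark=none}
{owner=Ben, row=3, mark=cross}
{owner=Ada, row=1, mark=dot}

The pattern is that an item is 'Yes' exactly when: row ≥ 4.
{owner=Dee, row=6, mark=cross}: row = 6, meets the rule → Yes.
{owner=Ada, row=2, mark=cross}: row = 2, doesn't match → No.
{owner=Eve, row=1, mark=none}: row = 1, doesn't match → No.
{owner=Ben, row=3, mark=cross}: row = 3, doesn't match → No.
{owner=Ada, row=1, mark=dot}: row = 1, doesn't match → No.

Yes, No, No, No, No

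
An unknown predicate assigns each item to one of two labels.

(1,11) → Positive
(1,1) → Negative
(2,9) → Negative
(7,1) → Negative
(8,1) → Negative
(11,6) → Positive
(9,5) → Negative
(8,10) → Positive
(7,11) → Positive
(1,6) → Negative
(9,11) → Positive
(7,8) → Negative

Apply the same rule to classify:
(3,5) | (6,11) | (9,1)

The pattern is that an item is 'Positive' exactly when: max ≥ 10.
(3,5): max 5 — doesn't qualify, so Negative. (6,11): max 11 — has this property, so Positive. (9,1): max 9 — doesn't qualify, so Negative.

Negative, Positive, Negative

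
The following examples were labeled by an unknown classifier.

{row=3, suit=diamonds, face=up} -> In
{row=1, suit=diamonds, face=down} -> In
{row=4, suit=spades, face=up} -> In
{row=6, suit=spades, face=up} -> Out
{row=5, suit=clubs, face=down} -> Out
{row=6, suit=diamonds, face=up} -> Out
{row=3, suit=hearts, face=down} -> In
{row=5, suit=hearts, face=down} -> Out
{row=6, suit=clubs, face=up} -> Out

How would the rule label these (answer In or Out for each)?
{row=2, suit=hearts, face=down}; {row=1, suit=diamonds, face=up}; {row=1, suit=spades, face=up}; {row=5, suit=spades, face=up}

In, In, In, Out

'In' ⟺ row ≤ 4.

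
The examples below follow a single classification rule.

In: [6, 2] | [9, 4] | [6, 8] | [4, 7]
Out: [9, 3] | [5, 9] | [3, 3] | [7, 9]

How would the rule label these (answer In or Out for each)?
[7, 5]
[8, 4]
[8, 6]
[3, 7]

The classifier is using: product is even.

Out, In, In, Out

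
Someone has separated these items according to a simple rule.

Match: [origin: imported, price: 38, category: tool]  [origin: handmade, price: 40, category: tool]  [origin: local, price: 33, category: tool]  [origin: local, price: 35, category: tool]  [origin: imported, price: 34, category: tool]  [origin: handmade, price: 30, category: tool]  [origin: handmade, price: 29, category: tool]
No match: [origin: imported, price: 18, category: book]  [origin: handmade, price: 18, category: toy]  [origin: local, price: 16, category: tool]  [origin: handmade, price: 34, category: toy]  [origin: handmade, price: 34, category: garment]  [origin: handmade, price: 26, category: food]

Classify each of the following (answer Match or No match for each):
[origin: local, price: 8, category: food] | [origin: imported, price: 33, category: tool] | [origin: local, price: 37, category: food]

No match, Match, No match

Rule: category is tool AND price ≥ 18. This holds for each 'Match' example and fails for each 'No match' one.
No match: [origin: local, price: 8, category: food], since category is food, price = 8. Match: [origin: imported, price: 33, category: tool], since category is tool, price = 33. No match: [origin: local, price: 37, category: food], since category is food, price = 37.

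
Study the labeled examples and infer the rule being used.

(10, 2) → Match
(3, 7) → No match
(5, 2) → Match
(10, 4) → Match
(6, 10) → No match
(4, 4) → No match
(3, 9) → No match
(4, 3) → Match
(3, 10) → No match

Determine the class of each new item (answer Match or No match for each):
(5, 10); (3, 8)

A rule that fits every label: first > second — true of each 'Match' example, false of each 'No match' one.

No match, No match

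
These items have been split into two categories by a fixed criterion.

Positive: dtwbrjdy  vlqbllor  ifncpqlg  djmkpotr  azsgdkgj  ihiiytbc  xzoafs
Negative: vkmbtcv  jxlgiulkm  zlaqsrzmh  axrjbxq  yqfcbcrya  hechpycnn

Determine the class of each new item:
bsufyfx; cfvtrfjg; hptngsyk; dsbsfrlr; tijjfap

Negative, Positive, Positive, Positive, Negative

The pattern is that an item is 'Positive' exactly when: even length.
bsufyfx: Negative (length 7).
cfvtrfjg: Positive (length 8).
hptngsyk: Positive (length 8).
dsbsfrlr: Positive (length 8).
tijjfap: Negative (length 7).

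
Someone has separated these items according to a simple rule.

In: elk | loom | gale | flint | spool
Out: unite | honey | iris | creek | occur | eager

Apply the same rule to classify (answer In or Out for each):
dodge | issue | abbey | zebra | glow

The classifier is using: contains 'l'.
dodge → no 'l' → Out.
issue → no 'l' → Out.
abbey → no 'l' → Out.
zebra → no 'l' → Out.
glow → has 'l' → In.

Out, Out, Out, Out, In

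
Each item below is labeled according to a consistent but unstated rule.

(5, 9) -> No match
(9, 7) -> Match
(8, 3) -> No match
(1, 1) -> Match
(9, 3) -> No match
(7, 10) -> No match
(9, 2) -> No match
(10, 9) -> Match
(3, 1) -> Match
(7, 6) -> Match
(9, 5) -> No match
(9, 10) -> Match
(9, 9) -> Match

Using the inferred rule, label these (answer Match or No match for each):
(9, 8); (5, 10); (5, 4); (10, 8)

All 'Match' examples share one property — |first − second| ≤ 2 — and every 'No match' example lacks it.
(9, 8) → |9−8| = 1 → Match. (5, 10) → |5−10| = 5 → No match. (5, 4) → |5−4| = 1 → Match. (10, 8) → |10−8| = 2 → Match.

Match, No match, Match, Match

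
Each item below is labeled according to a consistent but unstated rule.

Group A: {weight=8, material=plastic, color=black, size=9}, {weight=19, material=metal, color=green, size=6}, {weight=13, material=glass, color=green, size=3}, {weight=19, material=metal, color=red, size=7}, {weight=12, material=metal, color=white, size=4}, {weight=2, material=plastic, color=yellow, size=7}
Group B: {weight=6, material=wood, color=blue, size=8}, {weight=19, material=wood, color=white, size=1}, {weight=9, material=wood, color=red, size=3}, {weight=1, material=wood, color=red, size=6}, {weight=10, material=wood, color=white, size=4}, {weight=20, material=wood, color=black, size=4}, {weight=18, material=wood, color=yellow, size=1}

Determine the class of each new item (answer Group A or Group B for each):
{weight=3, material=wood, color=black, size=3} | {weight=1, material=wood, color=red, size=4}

Group B, Group B

Checking candidate rules against both groups, what survives is: material is not wood.
Group B: {weight=3, material=wood, color=black, size=3}, since material is wood. Group B: {weight=1, material=wood, color=red, size=4}, since material is wood.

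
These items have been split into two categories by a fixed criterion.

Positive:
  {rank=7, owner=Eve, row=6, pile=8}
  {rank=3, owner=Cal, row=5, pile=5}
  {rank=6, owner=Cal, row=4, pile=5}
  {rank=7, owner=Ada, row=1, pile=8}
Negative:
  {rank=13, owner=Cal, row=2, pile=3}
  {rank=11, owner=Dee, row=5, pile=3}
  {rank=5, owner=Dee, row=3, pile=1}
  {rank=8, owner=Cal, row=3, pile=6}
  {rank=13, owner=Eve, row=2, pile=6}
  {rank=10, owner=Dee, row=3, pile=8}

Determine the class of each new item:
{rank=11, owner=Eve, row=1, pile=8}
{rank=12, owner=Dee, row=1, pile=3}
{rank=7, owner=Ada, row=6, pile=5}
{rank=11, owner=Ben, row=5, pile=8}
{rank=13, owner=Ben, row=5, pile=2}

Negative, Negative, Positive, Negative, Negative

One predicate separates the groups cleanly: rank ≤ 7 AND pile ≥ 3.
{rank=11, owner=Eve, row=1, pile=8}: Negative (rank = 11, pile = 8).
{rank=12, owner=Dee, row=1, pile=3}: Negative (rank = 12, pile = 3).
{rank=7, owner=Ada, row=6, pile=5}: Positive (rank = 7, pile = 5).
{rank=11, owner=Ben, row=5, pile=8}: Negative (rank = 11, pile = 8).
{rank=13, owner=Ben, row=5, pile=2}: Negative (rank = 13, pile = 2).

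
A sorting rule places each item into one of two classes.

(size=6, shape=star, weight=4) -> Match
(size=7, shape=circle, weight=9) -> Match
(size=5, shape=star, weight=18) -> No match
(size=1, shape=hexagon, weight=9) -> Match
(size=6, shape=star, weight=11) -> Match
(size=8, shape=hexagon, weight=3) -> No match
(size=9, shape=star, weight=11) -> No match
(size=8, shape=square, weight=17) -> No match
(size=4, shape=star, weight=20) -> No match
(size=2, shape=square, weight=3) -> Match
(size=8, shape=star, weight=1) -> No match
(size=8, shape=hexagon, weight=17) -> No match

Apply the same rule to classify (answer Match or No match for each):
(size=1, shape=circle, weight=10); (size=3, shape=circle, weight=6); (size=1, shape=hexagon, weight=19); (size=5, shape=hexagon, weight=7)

The distinguishing property — weight ≤ 11 AND size ≤ 7 — holds for all the 'Match' cases and none of the 'No match' cases.
Match: (size=1, shape=circle, weight=10), since weight = 10, size = 1.
Match: (size=3, shape=circle, weight=6), since weight = 6, size = 3.
No match: (size=1, shape=hexagon, weight=19), since weight = 19, size = 1.
Match: (size=5, shape=hexagon, weight=7), since weight = 7, size = 5.

Match, Match, No match, Match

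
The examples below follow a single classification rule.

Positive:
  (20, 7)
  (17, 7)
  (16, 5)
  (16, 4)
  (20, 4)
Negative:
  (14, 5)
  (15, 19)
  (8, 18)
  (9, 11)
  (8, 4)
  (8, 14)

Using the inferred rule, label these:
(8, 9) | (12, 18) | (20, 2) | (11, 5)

Rule: first ≥ 16. This holds for each 'Positive' example and fails for each 'Negative' one.
Negative: (8, 9), since first 8.
Negative: (12, 18), since first 12.
Positive: (20, 2), since first 20.
Negative: (11, 5), since first 11.

Negative, Negative, Positive, Negative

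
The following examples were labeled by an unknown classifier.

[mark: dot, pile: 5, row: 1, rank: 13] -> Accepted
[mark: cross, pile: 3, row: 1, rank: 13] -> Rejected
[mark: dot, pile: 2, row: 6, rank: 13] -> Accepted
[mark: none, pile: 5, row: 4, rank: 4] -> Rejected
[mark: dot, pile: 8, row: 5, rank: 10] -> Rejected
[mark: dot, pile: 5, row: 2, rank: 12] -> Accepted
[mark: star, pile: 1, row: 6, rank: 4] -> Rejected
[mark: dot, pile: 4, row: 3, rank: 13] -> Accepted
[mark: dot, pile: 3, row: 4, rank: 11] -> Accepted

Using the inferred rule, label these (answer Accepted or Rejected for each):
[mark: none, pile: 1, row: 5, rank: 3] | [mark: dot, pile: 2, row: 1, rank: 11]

All 'Accepted' examples share one property — mark is dot AND pile ≤ 5 — and every 'Rejected' example lacks it.
[mark: none, pile: 1, row: 5, rank: 3] → mark is none, pile = 1 → Rejected.
[mark: dot, pile: 2, row: 1, rank: 11] → mark is dot, pile = 2 → Accepted.

Rejected, Accepted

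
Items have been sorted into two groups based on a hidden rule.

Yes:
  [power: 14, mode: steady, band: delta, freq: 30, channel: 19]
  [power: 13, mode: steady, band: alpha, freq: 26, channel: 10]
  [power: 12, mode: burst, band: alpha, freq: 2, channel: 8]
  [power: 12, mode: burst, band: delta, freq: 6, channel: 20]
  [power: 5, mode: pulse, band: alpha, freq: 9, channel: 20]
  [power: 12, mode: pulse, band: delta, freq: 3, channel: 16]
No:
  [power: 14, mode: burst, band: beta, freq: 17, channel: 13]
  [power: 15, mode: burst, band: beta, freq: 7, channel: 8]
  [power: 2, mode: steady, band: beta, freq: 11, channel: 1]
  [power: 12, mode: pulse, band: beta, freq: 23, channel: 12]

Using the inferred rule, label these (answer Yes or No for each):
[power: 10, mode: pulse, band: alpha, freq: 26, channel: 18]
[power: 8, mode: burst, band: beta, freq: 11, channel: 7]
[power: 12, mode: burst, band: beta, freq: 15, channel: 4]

Yes, No, No

The common property of the 'Yes' items is: band is not beta. No 'No' item has it.
[power: 10, mode: pulse, band: alpha, freq: 26, channel: 18]: band is alpha, meets the rule → Yes. [power: 8, mode: burst, band: beta, freq: 11, channel: 7]: band is beta, does not fit → No. [power: 12, mode: burst, band: beta, freq: 15, channel: 4]: band is beta, does not fit → No.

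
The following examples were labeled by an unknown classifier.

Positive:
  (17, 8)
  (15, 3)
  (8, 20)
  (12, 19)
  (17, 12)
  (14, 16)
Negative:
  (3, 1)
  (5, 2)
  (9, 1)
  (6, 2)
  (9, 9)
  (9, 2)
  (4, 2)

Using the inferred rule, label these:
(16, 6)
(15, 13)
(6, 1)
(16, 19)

The simplest hypothesis consistent with all the labels is: max ≥ 12.
(16, 6): Positive (max 16).
(15, 13): Positive (max 15).
(6, 1): Negative (max 6).
(16, 19): Positive (max 19).

Positive, Positive, Negative, Positive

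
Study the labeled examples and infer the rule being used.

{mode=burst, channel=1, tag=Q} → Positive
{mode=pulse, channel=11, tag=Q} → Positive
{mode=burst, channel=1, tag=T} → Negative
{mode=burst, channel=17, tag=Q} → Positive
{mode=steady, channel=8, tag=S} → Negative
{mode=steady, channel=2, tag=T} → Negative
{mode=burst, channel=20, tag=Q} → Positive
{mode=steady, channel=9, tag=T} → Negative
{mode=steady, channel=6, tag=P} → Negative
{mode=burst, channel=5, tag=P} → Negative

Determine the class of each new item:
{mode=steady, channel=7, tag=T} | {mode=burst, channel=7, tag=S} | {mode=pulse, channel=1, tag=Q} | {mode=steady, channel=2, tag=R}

Negative, Negative, Positive, Negative

Every 'Positive' example satisfies: tag is Q. None of the 'Negative' examples do.
{mode=steady, channel=7, tag=T} → tag is T → Negative. {mode=burst, channel=7, tag=S} → tag is S → Negative. {mode=pulse, channel=1, tag=Q} → tag is Q → Positive. {mode=steady, channel=2, tag=R} → tag is R → Negative.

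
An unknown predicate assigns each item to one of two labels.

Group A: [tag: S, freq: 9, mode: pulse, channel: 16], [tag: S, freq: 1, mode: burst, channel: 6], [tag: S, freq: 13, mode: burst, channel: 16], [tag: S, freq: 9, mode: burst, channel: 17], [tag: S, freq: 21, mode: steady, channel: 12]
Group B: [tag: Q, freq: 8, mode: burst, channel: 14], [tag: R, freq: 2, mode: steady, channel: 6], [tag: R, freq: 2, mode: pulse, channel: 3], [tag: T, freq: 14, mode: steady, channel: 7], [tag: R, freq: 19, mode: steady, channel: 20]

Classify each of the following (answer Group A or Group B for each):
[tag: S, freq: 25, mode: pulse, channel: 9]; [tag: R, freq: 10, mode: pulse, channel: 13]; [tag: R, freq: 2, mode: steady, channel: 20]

Group A, Group B, Group B

The rule appears to be: tag is S.
Group A: [tag: S, freq: 25, mode: pulse, channel: 9], since tag is S.
Group B: [tag: R, freq: 10, mode: pulse, channel: 13], since tag is R.
Group B: [tag: R, freq: 2, mode: steady, channel: 20], since tag is R.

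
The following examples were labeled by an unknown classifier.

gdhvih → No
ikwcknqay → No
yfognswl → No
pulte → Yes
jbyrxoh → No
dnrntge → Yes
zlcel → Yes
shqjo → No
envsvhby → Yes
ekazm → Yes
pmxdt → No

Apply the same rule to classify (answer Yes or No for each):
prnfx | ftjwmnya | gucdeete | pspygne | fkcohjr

No, No, Yes, Yes, No

One predicate separates the groups cleanly: contains 'e'.
prnfx — no 'e', hence No.
ftjwmnya — no 'e', hence No.
gucdeete — has 'e', hence Yes.
pspygne — has 'e', hence Yes.
fkcohjr — no 'e', hence No.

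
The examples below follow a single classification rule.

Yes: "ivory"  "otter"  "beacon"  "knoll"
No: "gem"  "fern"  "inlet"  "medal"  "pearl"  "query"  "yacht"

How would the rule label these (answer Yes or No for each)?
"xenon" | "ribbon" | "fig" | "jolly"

Yes, Yes, No, Yes

Looking at the examples, the only property every 'Yes' case has and every 'No' case lacks is: contains 'o'.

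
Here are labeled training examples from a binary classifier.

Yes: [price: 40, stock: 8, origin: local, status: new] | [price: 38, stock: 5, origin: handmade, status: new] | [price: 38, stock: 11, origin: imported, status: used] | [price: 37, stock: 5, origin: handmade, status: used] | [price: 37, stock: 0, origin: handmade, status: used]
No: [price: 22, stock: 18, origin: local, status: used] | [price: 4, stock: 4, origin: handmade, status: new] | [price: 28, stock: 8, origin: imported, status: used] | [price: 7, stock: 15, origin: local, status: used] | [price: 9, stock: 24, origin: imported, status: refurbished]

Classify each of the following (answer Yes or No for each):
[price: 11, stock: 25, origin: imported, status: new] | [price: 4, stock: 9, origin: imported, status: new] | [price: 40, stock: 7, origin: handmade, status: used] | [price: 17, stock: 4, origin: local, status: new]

No, No, Yes, No

One predicate separates the groups cleanly: price ≥ 37.
[price: 11, stock: 25, origin: imported, status: new] → price = 11 → No. [price: 4, stock: 9, origin: imported, status: new] → price = 4 → No. [price: 40, stock: 7, origin: handmade, status: used] → price = 40 → Yes. [price: 17, stock: 4, origin: local, status: new] → price = 17 → No.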